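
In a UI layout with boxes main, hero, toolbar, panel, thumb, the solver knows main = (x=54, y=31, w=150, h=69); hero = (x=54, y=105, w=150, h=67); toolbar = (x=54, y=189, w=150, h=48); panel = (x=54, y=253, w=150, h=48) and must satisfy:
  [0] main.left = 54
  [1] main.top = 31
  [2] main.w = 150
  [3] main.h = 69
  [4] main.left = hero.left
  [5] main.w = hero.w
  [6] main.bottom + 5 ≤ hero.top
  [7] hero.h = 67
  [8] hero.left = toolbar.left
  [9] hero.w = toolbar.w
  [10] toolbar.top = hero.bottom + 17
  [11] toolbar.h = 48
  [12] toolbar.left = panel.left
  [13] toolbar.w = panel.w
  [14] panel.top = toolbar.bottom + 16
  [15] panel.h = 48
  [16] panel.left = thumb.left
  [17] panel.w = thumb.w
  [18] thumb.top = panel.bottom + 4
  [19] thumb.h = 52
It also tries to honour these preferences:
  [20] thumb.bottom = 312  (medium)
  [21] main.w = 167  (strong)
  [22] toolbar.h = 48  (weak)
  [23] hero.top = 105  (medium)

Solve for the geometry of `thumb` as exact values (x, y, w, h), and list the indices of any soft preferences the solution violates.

thumb = (x=54, y=305, w=150, h=52)
violated soft preferences: 20, 21

1. thumb.x = 54  [panel.left = thumb.left]
2. thumb.w = 150  [panel.w = thumb.w]
3. thumb.y = 305  [thumb.top = panel.bottom + 4]
4. thumb.h = 52  [thumb.h = 52]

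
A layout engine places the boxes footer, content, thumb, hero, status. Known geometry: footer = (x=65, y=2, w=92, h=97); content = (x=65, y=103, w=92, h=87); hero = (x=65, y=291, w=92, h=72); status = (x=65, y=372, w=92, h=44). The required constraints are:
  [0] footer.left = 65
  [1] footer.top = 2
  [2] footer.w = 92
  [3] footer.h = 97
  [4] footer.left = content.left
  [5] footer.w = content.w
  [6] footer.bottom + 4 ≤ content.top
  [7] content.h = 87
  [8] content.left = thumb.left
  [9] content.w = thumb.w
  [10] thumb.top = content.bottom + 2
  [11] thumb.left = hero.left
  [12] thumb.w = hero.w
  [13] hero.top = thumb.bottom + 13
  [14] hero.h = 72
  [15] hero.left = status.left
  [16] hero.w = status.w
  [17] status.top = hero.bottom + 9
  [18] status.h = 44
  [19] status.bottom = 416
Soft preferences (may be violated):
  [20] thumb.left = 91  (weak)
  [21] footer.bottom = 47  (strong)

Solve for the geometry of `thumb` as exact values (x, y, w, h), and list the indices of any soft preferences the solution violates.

1. thumb.x = 65  [content.left = thumb.left]
2. thumb.w = 92  [content.w = thumb.w]
3. thumb.y = 192  [thumb.top = content.bottom + 2]
4. thumb.h = 86  [hero.top = thumb.bottom + 13]

thumb = (x=65, y=192, w=92, h=86)
violated soft preferences: 20, 21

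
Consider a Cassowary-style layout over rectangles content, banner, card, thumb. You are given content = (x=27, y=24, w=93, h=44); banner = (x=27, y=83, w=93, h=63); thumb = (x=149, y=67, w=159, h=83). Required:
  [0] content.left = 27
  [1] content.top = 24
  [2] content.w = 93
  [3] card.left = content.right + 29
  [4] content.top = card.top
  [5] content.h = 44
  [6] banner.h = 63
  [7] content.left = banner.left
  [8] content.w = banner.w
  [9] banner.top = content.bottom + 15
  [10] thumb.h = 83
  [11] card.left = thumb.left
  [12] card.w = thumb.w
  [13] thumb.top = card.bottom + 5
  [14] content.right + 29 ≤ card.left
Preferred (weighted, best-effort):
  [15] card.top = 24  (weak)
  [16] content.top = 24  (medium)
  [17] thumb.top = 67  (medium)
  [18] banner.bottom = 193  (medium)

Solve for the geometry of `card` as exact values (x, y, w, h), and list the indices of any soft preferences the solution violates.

card = (x=149, y=24, w=159, h=38)
violated soft preferences: 18

1. card.x = 149  [card.left = content.right + 29]
2. card.y = 24  [content.top = card.top]
3. card.w = 159  [card.w = thumb.w]
4. card.h = 38  [thumb.top = card.bottom + 5]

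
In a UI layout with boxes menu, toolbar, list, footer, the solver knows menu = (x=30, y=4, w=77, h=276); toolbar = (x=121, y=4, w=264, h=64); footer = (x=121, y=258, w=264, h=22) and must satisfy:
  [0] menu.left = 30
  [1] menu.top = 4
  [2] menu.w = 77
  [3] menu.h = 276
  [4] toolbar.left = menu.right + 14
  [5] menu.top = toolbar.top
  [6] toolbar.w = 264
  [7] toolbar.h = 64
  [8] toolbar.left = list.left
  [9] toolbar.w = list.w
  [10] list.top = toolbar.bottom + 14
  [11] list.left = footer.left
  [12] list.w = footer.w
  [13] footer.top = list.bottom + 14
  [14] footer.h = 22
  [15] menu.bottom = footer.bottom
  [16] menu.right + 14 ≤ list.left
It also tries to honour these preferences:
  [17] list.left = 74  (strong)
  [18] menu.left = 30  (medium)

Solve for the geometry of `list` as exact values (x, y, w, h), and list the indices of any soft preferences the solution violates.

list = (x=121, y=82, w=264, h=162)
violated soft preferences: 17

1. list.x = 121  [toolbar.left = list.left]
2. list.w = 264  [toolbar.w = list.w]
3. list.y = 82  [list.top = toolbar.bottom + 14]
4. list.h = 162  [footer.top = list.bottom + 14]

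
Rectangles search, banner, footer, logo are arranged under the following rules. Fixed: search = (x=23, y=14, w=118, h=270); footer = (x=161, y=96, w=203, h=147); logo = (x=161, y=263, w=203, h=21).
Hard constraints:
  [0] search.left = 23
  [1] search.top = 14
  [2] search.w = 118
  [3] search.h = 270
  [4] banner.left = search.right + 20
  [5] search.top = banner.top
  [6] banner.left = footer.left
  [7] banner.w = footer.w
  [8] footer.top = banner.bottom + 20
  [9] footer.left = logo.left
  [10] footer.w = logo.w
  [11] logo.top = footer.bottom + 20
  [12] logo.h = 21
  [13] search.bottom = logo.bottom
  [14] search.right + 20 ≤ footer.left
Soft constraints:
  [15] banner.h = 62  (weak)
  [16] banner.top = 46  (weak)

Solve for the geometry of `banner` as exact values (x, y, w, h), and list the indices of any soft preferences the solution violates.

banner = (x=161, y=14, w=203, h=62)
violated soft preferences: 16

1. banner.x = 161  [banner.left = search.right + 20]
2. banner.y = 14  [search.top = banner.top]
3. banner.w = 203  [banner.w = footer.w]
4. banner.h = 62  [footer.top = banner.bottom + 20]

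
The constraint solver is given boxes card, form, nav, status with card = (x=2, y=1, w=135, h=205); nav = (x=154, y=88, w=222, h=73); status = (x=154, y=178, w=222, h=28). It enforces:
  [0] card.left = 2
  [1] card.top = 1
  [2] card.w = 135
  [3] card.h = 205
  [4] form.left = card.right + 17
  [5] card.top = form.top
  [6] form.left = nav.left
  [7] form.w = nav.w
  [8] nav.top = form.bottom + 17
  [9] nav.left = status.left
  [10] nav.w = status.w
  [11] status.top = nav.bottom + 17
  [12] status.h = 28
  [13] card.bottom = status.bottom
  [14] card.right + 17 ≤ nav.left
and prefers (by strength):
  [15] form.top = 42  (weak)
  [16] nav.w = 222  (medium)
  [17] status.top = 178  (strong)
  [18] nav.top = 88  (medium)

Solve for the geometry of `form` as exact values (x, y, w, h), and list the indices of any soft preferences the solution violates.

form = (x=154, y=1, w=222, h=70)
violated soft preferences: 15

1. form.x = 154  [form.left = card.right + 17]
2. form.y = 1  [card.top = form.top]
3. form.w = 222  [form.w = nav.w]
4. form.h = 70  [nav.top = form.bottom + 17]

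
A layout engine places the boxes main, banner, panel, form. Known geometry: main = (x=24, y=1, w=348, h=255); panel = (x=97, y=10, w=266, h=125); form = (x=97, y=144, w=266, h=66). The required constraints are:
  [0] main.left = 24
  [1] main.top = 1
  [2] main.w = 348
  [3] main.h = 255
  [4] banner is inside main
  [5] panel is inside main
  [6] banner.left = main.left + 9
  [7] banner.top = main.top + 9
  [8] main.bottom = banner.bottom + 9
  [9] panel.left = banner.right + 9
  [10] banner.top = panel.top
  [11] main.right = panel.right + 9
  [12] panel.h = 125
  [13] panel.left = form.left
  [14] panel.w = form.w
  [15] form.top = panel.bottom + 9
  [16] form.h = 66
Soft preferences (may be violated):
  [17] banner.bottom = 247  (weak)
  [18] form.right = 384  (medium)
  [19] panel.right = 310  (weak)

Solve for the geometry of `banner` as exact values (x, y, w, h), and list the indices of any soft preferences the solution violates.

1. banner.x = 33  [banner.left = main.left + 9]
2. banner.y = 10  [banner.top = main.top + 9]
3. banner.h = 237  [main.bottom = banner.bottom + 9]
4. banner.w = 55  [panel.left = banner.right + 9]

banner = (x=33, y=10, w=55, h=237)
violated soft preferences: 18, 19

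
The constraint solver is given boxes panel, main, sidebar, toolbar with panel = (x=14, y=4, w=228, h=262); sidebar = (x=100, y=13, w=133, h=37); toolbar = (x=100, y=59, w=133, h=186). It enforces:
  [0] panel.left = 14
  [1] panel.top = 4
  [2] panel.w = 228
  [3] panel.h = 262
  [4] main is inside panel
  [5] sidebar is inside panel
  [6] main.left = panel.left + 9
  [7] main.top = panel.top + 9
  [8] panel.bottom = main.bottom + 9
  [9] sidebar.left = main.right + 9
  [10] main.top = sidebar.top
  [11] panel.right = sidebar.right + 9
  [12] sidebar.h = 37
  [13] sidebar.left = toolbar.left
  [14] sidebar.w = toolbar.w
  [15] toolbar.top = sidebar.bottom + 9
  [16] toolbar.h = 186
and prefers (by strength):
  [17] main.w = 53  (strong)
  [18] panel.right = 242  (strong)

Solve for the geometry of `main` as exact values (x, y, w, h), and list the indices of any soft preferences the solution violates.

main = (x=23, y=13, w=68, h=244)
violated soft preferences: 17

1. main.x = 23  [main.left = panel.left + 9]
2. main.y = 13  [main.top = panel.top + 9]
3. main.h = 244  [panel.bottom = main.bottom + 9]
4. main.w = 68  [sidebar.left = main.right + 9]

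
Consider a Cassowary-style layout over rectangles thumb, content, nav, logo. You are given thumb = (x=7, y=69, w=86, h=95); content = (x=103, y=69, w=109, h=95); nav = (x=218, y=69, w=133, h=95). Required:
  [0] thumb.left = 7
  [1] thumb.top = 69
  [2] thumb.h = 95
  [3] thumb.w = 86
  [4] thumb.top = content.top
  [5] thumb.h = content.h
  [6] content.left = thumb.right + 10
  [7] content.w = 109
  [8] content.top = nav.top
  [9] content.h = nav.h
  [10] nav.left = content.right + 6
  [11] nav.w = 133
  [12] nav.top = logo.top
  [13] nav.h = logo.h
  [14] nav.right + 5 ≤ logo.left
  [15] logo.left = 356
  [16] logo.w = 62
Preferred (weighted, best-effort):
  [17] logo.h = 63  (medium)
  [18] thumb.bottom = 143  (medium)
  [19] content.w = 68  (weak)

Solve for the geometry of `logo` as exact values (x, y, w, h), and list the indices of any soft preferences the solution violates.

logo = (x=356, y=69, w=62, h=95)
violated soft preferences: 17, 18, 19

1. logo.y = 69  [nav.top = logo.top]
2. logo.h = 95  [nav.h = logo.h]
3. logo.x = 356  [logo.left = 356]
4. logo.w = 62  [logo.w = 62]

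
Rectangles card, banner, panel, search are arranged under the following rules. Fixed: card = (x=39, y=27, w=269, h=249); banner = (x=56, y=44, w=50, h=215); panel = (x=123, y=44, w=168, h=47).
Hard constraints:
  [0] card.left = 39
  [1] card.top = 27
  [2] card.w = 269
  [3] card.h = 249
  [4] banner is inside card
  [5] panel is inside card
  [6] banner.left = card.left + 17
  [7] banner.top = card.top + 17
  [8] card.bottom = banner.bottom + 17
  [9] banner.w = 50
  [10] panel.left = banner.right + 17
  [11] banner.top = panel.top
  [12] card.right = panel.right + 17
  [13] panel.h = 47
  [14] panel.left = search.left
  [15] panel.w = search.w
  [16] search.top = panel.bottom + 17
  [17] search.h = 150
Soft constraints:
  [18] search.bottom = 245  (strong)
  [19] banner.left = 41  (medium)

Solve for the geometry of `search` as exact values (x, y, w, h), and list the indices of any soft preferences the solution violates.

1. search.x = 123  [panel.left = search.left]
2. search.w = 168  [panel.w = search.w]
3. search.y = 108  [search.top = panel.bottom + 17]
4. search.h = 150  [search.h = 150]

search = (x=123, y=108, w=168, h=150)
violated soft preferences: 18, 19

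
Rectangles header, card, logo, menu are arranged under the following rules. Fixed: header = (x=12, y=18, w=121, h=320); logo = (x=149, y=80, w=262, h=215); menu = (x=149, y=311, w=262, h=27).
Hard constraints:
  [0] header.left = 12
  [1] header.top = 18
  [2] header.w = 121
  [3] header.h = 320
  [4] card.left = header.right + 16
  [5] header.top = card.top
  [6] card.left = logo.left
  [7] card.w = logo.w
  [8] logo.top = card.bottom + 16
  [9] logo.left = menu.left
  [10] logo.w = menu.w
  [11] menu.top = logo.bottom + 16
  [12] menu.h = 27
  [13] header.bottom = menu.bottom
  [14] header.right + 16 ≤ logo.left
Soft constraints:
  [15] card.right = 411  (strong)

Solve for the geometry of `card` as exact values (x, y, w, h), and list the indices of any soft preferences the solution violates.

1. card.x = 149  [card.left = header.right + 16]
2. card.y = 18  [header.top = card.top]
3. card.w = 262  [card.w = logo.w]
4. card.h = 46  [logo.top = card.bottom + 16]

card = (x=149, y=18, w=262, h=46)
violated soft preferences: none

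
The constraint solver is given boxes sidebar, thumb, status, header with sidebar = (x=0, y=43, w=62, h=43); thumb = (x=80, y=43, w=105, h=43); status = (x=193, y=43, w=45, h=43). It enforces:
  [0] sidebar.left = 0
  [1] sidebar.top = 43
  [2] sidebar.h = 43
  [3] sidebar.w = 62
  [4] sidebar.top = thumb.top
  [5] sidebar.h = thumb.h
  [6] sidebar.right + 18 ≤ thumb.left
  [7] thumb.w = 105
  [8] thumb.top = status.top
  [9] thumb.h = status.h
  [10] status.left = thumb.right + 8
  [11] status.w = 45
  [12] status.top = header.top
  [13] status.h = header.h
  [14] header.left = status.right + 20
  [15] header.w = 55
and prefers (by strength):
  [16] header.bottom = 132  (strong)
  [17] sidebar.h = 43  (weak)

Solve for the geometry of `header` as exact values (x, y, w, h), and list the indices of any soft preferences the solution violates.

header = (x=258, y=43, w=55, h=43)
violated soft preferences: 16

1. header.y = 43  [status.top = header.top]
2. header.h = 43  [status.h = header.h]
3. header.x = 258  [header.left = status.right + 20]
4. header.w = 55  [header.w = 55]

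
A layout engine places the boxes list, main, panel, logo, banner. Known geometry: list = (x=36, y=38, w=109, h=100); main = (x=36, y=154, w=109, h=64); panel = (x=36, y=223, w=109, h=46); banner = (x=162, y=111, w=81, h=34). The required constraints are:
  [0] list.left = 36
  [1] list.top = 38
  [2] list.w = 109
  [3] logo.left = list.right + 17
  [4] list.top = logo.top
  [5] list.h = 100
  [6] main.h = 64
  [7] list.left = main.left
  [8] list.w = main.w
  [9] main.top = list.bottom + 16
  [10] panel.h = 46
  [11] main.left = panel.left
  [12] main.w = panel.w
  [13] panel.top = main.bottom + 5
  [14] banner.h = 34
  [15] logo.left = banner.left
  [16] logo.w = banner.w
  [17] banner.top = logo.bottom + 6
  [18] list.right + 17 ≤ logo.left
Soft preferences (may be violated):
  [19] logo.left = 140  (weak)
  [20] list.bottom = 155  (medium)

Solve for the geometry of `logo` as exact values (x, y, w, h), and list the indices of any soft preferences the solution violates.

1. logo.x = 162  [logo.left = list.right + 17]
2. logo.y = 38  [list.top = logo.top]
3. logo.w = 81  [logo.w = banner.w]
4. logo.h = 67  [banner.top = logo.bottom + 6]

logo = (x=162, y=38, w=81, h=67)
violated soft preferences: 19, 20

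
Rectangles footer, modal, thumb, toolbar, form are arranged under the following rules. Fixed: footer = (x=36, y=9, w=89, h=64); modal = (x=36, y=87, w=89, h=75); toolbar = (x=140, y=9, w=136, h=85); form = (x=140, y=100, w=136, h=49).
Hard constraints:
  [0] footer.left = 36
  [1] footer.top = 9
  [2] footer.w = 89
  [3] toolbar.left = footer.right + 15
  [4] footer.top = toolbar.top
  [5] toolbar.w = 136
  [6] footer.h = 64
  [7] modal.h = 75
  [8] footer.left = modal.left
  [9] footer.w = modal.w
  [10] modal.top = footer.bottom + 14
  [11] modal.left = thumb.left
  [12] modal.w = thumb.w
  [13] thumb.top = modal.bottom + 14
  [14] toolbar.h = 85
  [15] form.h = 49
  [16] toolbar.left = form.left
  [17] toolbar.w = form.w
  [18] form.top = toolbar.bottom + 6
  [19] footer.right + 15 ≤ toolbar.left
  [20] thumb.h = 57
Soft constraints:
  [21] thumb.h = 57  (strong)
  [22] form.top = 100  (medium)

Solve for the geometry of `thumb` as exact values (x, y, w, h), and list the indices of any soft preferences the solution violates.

thumb = (x=36, y=176, w=89, h=57)
violated soft preferences: none

1. thumb.x = 36  [modal.left = thumb.left]
2. thumb.w = 89  [modal.w = thumb.w]
3. thumb.y = 176  [thumb.top = modal.bottom + 14]
4. thumb.h = 57  [thumb.h = 57]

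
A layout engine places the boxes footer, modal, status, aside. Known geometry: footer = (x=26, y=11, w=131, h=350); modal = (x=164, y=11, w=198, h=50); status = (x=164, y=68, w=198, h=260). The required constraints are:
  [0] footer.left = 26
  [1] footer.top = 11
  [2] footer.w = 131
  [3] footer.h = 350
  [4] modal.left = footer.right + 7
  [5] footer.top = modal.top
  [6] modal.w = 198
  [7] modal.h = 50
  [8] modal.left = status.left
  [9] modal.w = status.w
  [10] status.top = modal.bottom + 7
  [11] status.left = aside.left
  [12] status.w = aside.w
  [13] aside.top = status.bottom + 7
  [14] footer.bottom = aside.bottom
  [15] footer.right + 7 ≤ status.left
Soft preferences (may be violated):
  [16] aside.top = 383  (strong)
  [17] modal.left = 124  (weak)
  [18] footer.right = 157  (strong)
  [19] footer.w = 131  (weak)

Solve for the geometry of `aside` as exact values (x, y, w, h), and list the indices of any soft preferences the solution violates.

1. aside.x = 164  [status.left = aside.left]
2. aside.w = 198  [status.w = aside.w]
3. aside.y = 335  [aside.top = status.bottom + 7]
4. aside.h = 26  [footer.bottom = aside.bottom]

aside = (x=164, y=335, w=198, h=26)
violated soft preferences: 16, 17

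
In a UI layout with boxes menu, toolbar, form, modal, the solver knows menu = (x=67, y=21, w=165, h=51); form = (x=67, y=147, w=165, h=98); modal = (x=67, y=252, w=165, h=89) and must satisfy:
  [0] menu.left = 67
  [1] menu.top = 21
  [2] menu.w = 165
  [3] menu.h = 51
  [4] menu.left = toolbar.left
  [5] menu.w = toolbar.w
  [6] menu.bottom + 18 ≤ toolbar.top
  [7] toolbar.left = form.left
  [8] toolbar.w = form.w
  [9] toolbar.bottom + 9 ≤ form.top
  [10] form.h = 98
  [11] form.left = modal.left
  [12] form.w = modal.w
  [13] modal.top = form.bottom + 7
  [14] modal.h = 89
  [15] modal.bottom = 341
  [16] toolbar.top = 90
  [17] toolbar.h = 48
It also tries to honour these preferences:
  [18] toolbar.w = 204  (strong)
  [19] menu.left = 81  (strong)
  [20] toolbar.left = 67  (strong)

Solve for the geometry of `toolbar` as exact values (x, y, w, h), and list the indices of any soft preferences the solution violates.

toolbar = (x=67, y=90, w=165, h=48)
violated soft preferences: 18, 19

1. toolbar.x = 67  [menu.left = toolbar.left]
2. toolbar.w = 165  [menu.w = toolbar.w]
3. toolbar.y = 90  [toolbar.top = 90]
4. toolbar.h = 48  [toolbar.h = 48]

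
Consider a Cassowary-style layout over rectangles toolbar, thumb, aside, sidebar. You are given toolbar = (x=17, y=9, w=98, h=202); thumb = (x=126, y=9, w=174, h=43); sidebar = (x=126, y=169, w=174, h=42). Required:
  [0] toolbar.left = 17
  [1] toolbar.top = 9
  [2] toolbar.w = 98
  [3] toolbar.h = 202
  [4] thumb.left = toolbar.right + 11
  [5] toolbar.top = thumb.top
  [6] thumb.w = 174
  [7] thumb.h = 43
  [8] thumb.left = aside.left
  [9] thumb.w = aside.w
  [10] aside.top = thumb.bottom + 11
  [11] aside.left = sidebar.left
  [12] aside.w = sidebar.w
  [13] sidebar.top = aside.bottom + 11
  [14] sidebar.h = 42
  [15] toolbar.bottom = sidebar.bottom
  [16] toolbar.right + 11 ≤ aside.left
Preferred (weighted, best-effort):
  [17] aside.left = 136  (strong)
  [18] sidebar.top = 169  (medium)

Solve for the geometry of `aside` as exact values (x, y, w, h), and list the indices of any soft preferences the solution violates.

aside = (x=126, y=63, w=174, h=95)
violated soft preferences: 17

1. aside.x = 126  [thumb.left = aside.left]
2. aside.w = 174  [thumb.w = aside.w]
3. aside.y = 63  [aside.top = thumb.bottom + 11]
4. aside.h = 95  [sidebar.top = aside.bottom + 11]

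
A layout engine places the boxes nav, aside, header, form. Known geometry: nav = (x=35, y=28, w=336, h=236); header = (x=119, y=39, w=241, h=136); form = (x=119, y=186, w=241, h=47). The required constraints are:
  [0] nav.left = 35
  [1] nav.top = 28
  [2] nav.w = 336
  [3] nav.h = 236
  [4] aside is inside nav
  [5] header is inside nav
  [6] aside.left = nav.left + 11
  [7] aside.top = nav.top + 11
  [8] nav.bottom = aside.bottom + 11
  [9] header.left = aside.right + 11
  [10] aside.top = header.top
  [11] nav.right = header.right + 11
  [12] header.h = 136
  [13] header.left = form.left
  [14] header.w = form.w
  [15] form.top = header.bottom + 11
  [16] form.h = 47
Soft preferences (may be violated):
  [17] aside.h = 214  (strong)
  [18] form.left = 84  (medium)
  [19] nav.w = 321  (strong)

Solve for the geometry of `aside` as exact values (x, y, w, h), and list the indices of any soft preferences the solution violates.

aside = (x=46, y=39, w=62, h=214)
violated soft preferences: 18, 19

1. aside.x = 46  [aside.left = nav.left + 11]
2. aside.y = 39  [aside.top = nav.top + 11]
3. aside.h = 214  [nav.bottom = aside.bottom + 11]
4. aside.w = 62  [header.left = aside.right + 11]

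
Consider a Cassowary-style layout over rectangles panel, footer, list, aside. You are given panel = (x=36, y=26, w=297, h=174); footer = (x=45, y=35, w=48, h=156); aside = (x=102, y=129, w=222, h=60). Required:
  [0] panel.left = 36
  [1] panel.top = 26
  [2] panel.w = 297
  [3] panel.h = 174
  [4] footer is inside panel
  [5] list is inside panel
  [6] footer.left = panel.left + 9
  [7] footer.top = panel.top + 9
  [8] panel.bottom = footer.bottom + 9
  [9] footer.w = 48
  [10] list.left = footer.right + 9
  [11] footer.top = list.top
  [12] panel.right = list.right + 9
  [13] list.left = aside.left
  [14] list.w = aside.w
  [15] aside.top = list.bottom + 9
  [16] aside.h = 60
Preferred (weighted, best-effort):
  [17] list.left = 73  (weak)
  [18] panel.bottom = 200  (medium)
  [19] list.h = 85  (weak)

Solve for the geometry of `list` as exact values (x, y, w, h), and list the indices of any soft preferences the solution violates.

list = (x=102, y=35, w=222, h=85)
violated soft preferences: 17

1. list.x = 102  [list.left = footer.right + 9]
2. list.y = 35  [footer.top = list.top]
3. list.w = 222  [panel.right = list.right + 9]
4. list.h = 85  [aside.top = list.bottom + 9]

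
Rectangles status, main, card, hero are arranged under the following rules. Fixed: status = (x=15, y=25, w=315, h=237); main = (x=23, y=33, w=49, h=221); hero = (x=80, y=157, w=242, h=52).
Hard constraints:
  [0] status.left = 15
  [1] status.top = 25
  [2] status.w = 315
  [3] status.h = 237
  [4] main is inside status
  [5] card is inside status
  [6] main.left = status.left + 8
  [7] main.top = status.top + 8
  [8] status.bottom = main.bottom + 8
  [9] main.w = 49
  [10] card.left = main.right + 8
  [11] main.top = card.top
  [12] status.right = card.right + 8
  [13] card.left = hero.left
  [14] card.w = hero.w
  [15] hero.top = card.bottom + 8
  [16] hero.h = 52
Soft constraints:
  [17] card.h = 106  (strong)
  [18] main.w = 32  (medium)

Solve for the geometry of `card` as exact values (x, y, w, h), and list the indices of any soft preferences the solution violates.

1. card.x = 80  [card.left = main.right + 8]
2. card.y = 33  [main.top = card.top]
3. card.w = 242  [status.right = card.right + 8]
4. card.h = 116  [hero.top = card.bottom + 8]

card = (x=80, y=33, w=242, h=116)
violated soft preferences: 17, 18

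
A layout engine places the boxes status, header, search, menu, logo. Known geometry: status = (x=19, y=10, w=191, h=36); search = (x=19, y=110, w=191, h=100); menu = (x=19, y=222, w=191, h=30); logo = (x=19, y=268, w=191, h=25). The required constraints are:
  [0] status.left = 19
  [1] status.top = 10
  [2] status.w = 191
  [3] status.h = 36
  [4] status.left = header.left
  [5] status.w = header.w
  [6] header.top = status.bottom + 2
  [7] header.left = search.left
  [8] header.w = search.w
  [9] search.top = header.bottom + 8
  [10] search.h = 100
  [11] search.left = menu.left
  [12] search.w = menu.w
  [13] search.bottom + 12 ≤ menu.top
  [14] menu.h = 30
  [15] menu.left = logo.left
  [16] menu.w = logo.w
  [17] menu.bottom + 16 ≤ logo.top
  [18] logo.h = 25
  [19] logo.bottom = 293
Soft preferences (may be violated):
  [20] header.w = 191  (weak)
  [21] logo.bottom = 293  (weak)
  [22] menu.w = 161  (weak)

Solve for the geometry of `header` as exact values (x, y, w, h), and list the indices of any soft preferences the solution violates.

header = (x=19, y=48, w=191, h=54)
violated soft preferences: 22

1. header.x = 19  [status.left = header.left]
2. header.w = 191  [status.w = header.w]
3. header.y = 48  [header.top = status.bottom + 2]
4. header.h = 54  [search.top = header.bottom + 8]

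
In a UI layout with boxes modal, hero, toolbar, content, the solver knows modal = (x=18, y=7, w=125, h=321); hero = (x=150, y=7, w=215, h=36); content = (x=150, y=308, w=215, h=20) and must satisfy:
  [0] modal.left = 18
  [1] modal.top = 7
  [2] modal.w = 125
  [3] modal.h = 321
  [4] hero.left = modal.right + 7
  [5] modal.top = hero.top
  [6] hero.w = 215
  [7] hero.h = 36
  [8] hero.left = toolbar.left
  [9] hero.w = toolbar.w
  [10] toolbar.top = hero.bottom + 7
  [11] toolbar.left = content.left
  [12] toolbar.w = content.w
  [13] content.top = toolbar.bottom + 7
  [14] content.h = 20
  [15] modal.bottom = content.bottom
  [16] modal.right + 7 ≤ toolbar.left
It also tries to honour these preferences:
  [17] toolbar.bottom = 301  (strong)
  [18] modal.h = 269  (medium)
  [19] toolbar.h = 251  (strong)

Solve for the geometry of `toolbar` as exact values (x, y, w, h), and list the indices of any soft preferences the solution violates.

toolbar = (x=150, y=50, w=215, h=251)
violated soft preferences: 18

1. toolbar.x = 150  [hero.left = toolbar.left]
2. toolbar.w = 215  [hero.w = toolbar.w]
3. toolbar.y = 50  [toolbar.top = hero.bottom + 7]
4. toolbar.h = 251  [content.top = toolbar.bottom + 7]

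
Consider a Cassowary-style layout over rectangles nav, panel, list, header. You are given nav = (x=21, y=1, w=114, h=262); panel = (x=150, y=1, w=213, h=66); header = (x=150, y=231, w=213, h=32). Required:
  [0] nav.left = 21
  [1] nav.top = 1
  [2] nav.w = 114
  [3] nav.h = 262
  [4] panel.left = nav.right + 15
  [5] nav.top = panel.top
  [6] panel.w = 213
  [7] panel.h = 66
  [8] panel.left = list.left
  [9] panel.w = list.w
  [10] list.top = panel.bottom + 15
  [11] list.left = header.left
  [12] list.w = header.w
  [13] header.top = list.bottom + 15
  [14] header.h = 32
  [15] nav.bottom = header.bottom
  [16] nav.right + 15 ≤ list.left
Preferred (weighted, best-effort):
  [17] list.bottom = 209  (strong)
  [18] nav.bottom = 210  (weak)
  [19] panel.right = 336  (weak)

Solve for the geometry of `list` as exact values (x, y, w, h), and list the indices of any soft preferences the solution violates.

list = (x=150, y=82, w=213, h=134)
violated soft preferences: 17, 18, 19

1. list.x = 150  [panel.left = list.left]
2. list.w = 213  [panel.w = list.w]
3. list.y = 82  [list.top = panel.bottom + 15]
4. list.h = 134  [header.top = list.bottom + 15]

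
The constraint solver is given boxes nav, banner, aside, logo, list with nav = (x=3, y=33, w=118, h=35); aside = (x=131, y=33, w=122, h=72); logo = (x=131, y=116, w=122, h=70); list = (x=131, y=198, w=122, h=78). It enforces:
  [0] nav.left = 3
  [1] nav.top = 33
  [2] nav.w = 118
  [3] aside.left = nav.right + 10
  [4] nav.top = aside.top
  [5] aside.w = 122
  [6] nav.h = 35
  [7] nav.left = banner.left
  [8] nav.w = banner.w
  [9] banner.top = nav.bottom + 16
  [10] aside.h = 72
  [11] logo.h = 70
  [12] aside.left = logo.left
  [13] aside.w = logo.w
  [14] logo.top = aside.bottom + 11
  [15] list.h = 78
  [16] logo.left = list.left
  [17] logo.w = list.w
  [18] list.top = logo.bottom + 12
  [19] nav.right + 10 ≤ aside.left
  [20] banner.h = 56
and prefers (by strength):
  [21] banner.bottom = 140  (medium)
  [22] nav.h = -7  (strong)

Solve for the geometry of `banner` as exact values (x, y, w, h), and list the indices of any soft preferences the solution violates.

1. banner.x = 3  [nav.left = banner.left]
2. banner.w = 118  [nav.w = banner.w]
3. banner.y = 84  [banner.top = nav.bottom + 16]
4. banner.h = 56  [banner.h = 56]

banner = (x=3, y=84, w=118, h=56)
violated soft preferences: 22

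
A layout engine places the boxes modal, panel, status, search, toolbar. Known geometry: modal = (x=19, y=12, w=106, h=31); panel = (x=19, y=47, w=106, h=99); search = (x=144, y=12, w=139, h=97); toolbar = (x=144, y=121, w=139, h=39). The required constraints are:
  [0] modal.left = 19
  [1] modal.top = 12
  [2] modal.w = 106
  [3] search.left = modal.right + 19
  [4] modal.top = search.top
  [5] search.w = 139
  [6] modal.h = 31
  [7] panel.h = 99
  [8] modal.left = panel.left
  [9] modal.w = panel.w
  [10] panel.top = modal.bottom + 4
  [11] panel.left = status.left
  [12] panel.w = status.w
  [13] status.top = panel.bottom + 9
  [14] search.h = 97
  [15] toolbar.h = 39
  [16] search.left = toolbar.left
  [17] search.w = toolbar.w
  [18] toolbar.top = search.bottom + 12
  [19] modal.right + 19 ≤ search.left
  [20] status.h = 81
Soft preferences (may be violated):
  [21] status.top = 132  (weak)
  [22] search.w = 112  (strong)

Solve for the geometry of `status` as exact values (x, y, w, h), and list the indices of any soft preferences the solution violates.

1. status.x = 19  [panel.left = status.left]
2. status.w = 106  [panel.w = status.w]
3. status.y = 155  [status.top = panel.bottom + 9]
4. status.h = 81  [status.h = 81]

status = (x=19, y=155, w=106, h=81)
violated soft preferences: 21, 22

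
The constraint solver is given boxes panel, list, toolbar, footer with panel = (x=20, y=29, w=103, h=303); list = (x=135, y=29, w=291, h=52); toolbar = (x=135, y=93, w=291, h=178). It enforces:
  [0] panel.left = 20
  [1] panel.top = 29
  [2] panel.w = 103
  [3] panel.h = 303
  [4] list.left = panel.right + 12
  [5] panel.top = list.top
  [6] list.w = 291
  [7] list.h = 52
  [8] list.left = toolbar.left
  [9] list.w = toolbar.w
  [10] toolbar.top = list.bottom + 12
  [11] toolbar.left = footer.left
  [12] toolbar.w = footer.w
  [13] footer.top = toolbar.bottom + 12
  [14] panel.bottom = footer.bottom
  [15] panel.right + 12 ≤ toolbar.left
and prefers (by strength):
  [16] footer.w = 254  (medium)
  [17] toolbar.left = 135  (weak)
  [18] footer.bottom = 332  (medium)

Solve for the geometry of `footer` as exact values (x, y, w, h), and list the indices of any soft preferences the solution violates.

1. footer.x = 135  [toolbar.left = footer.left]
2. footer.w = 291  [toolbar.w = footer.w]
3. footer.y = 283  [footer.top = toolbar.bottom + 12]
4. footer.h = 49  [panel.bottom = footer.bottom]

footer = (x=135, y=283, w=291, h=49)
violated soft preferences: 16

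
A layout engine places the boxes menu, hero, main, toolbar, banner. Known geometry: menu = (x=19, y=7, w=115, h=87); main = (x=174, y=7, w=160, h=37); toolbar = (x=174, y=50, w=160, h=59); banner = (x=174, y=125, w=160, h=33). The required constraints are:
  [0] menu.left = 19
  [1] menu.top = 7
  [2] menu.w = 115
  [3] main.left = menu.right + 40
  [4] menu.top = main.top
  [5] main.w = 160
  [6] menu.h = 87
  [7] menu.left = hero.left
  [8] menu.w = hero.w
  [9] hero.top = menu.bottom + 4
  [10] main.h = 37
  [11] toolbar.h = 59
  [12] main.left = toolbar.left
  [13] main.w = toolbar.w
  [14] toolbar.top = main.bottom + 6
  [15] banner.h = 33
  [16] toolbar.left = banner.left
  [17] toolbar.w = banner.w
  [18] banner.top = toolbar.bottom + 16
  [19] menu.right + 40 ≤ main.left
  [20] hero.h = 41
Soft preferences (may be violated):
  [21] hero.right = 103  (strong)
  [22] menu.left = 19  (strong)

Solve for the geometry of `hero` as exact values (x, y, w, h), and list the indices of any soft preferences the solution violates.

hero = (x=19, y=98, w=115, h=41)
violated soft preferences: 21

1. hero.x = 19  [menu.left = hero.left]
2. hero.w = 115  [menu.w = hero.w]
3. hero.y = 98  [hero.top = menu.bottom + 4]
4. hero.h = 41  [hero.h = 41]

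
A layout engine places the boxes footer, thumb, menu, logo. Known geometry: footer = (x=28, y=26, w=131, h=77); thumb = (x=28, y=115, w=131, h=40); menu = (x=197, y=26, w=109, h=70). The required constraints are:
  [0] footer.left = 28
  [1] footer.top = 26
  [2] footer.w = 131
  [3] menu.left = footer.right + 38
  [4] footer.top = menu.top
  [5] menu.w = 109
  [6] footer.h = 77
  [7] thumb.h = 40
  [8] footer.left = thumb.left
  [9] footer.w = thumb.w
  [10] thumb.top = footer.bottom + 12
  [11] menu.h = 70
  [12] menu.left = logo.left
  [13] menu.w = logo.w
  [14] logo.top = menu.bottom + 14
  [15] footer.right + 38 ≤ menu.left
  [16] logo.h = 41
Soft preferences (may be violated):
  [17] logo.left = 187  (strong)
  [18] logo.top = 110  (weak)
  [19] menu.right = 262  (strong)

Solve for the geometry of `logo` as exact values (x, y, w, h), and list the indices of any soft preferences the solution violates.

logo = (x=197, y=110, w=109, h=41)
violated soft preferences: 17, 19

1. logo.x = 197  [menu.left = logo.left]
2. logo.w = 109  [menu.w = logo.w]
3. logo.y = 110  [logo.top = menu.bottom + 14]
4. logo.h = 41  [logo.h = 41]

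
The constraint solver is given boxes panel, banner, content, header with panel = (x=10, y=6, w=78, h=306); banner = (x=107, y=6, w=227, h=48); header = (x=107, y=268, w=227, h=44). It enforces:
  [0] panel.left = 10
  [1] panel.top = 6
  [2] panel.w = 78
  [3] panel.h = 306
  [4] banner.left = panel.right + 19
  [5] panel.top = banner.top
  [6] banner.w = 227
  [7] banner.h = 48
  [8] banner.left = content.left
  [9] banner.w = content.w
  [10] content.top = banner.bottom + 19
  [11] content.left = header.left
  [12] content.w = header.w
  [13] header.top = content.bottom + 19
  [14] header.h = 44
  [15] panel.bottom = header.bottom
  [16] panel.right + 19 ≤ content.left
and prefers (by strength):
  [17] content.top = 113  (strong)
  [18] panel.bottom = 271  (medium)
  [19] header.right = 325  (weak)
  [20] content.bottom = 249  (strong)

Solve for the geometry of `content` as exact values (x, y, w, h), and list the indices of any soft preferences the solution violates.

1. content.x = 107  [banner.left = content.left]
2. content.w = 227  [banner.w = content.w]
3. content.y = 73  [content.top = banner.bottom + 19]
4. content.h = 176  [header.top = content.bottom + 19]

content = (x=107, y=73, w=227, h=176)
violated soft preferences: 17, 18, 19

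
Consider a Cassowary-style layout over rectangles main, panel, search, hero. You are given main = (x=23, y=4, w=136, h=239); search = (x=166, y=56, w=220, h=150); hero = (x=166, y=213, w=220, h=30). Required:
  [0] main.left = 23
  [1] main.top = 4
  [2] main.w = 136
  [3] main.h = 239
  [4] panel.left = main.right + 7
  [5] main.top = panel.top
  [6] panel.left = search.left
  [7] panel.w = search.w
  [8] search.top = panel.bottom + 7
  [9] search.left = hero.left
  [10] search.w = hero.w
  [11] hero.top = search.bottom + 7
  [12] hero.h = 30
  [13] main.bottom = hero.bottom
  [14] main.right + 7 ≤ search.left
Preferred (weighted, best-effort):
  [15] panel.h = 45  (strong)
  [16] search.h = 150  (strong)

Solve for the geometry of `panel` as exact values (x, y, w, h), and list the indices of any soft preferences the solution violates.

panel = (x=166, y=4, w=220, h=45)
violated soft preferences: none

1. panel.x = 166  [panel.left = main.right + 7]
2. panel.y = 4  [main.top = panel.top]
3. panel.w = 220  [panel.w = search.w]
4. panel.h = 45  [search.top = panel.bottom + 7]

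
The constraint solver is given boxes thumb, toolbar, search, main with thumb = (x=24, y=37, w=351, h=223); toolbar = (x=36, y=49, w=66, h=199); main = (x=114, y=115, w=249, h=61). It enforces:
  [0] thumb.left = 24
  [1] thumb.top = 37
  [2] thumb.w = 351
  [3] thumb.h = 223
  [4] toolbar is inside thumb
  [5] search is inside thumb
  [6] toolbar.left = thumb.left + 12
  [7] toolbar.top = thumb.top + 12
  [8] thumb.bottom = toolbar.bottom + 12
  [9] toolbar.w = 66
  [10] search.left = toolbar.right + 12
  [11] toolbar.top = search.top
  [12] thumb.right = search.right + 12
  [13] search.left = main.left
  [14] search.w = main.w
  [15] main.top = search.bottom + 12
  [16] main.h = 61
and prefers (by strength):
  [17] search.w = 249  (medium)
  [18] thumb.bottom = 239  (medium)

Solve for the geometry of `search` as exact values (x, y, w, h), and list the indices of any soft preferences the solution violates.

search = (x=114, y=49, w=249, h=54)
violated soft preferences: 18

1. search.x = 114  [search.left = toolbar.right + 12]
2. search.y = 49  [toolbar.top = search.top]
3. search.w = 249  [thumb.right = search.right + 12]
4. search.h = 54  [main.top = search.bottom + 12]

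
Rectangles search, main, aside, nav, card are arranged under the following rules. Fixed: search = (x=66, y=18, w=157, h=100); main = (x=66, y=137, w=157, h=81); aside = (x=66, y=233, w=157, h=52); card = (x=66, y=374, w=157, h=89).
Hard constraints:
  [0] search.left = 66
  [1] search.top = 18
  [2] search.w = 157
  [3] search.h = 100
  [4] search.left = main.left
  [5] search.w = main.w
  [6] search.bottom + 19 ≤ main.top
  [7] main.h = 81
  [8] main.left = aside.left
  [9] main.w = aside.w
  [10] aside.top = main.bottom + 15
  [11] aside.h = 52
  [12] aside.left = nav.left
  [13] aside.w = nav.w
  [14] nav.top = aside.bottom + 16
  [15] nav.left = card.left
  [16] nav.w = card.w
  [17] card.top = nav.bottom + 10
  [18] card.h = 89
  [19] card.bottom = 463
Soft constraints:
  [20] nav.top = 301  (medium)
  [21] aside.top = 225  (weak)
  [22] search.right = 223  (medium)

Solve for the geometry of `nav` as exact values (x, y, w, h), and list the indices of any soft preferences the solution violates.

1. nav.x = 66  [aside.left = nav.left]
2. nav.w = 157  [aside.w = nav.w]
3. nav.y = 301  [nav.top = aside.bottom + 16]
4. nav.h = 63  [card.top = nav.bottom + 10]

nav = (x=66, y=301, w=157, h=63)
violated soft preferences: 21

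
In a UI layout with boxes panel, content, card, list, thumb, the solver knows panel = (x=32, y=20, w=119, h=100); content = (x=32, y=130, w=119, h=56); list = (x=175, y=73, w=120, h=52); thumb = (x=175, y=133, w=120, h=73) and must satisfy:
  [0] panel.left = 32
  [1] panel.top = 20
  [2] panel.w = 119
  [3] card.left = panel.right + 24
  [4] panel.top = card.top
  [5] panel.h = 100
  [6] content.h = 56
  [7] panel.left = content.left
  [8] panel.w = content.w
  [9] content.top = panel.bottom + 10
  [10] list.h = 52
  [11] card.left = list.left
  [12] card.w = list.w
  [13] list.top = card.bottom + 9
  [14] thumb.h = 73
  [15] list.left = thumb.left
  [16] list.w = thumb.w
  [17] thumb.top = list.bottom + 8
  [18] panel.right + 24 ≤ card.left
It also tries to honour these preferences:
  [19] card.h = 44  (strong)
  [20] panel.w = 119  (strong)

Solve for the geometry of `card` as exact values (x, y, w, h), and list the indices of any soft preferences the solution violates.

card = (x=175, y=20, w=120, h=44)
violated soft preferences: none

1. card.x = 175  [card.left = panel.right + 24]
2. card.y = 20  [panel.top = card.top]
3. card.w = 120  [card.w = list.w]
4. card.h = 44  [list.top = card.bottom + 9]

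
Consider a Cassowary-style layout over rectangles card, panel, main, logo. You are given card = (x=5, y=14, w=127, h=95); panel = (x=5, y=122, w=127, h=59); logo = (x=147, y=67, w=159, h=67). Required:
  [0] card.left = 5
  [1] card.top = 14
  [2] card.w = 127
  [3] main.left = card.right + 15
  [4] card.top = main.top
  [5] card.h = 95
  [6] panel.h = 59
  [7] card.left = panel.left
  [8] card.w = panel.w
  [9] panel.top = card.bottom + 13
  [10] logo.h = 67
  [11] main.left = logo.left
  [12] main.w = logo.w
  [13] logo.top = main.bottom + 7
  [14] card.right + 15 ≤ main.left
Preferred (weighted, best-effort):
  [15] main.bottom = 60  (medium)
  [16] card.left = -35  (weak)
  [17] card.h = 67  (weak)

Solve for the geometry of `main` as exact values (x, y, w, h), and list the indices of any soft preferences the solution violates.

1. main.x = 147  [main.left = card.right + 15]
2. main.y = 14  [card.top = main.top]
3. main.w = 159  [main.w = logo.w]
4. main.h = 46  [logo.top = main.bottom + 7]

main = (x=147, y=14, w=159, h=46)
violated soft preferences: 16, 17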